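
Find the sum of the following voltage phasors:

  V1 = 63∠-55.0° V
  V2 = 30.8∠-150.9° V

Step 1 — Convert each phasor to rectangular form:
  V1 = 63·(cos(-55.0°) + j·sin(-55.0°)) = 36.14 - j51.61 V
  V2 = 30.8·(cos(-150.9°) + j·sin(-150.9°)) = -26.91 - j14.98 V
Step 2 — Sum components: V_total = 9.223 - j66.59 V.
Step 3 — Convert to polar: |V_total| = 67.22 V, ∠V_total = -82.1°.

V_total = 67.22∠-82.1° V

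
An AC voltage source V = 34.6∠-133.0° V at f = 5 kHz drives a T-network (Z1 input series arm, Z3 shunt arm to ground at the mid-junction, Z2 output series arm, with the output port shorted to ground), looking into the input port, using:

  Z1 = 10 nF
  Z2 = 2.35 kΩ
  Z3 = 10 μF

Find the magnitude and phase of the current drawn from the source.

Step 1 — Angular frequency: ω = 2π·f = 2π·5000 = 3.142e+04 rad/s.
Step 2 — Component impedances:
  Z1: Z = 1/(jωC) = -j/(ω·C) = 0 - j3183 Ω
  Z2: Z = R = 2350 Ω
  Z3: Z = 1/(jωC) = -j/(ω·C) = 0 - j3.183 Ω
Step 3 — With the output port shorted to ground, the output series arm Z2 runs from the junction to ground; the shunt arm Z3 also runs from the junction to ground. They appear in parallel: Z3 || Z2 = 0.004312 - j3.183 Ω.
Step 4 — Series with input arm Z1: Z_in = Z1 + (Z3 || Z2) = 0.004312 - j3186 Ω = 3186∠-90.0° Ω.
Step 5 — Source phasor: V = 34.6∠-133.0° V = -23.6 - j25.3 V.
Step 6 — Ohm's law: I = V / Z_total = (-23.6 - j25.3) / (0.004312 - j3186) = 0.007942 - j0.007406 A.
Step 7 — Convert to polar: |I| = 0.01086 A, ∠I = -43.0°.

I = 0.01086∠-43.0° A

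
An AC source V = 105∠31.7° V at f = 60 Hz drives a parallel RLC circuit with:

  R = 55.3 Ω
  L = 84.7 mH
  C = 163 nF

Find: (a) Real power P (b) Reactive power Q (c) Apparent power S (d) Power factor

Step 1 — Angular frequency: ω = 2π·f = 2π·60 = 377 rad/s.
Step 2 — Component impedances:
  R: Z = R = 55.3 Ω
  L: Z = jωL = j·377·0.0847 = 0 + j31.93 Ω
  C: Z = 1/(jωC) = -j/(ω·C) = 0 - j1.627e+04 Ω
Step 3 — Parallel combination: 1/Z_total = 1/R + 1/L + 1/C; Z_total = 13.87 + j23.97 Ω = 27.69∠59.9° Ω.
Step 4 — Source phasor: V = 105∠31.7° V = 89.34 + j55.17 V.
Step 5 — Current: I = V / Z = 3.34 - j1.795 A = 3.792∠-28.2° A.
Step 6 — Complex power: S = V·I* = 199.4 + j344.6 VA.
Step 7 — Real power: P = Re(S) = 199.4 W.
Step 8 — Reactive power: Q = Im(S) = 344.6 VAR.
Step 9 — Apparent power: |S| = 398.1 VA.
Step 10 — Power factor: PF = P/|S| = 0.5008 (lagging).

(a) P = 199.4 W  (b) Q = 344.6 VAR  (c) S = 398.1 VA  (d) PF = 0.5008 (lagging)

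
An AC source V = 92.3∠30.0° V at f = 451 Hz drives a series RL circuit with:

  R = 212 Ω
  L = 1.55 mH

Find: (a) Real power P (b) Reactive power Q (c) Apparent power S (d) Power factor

Step 1 — Angular frequency: ω = 2π·f = 2π·451 = 2834 rad/s.
Step 2 — Component impedances:
  R: Z = R = 212 Ω
  L: Z = jωL = j·2834·0.00155 = 0 + j4.392 Ω
Step 3 — Series combination: Z_total = R + L = 212 + j4.392 Ω = 212∠1.2° Ω.
Step 4 — Source phasor: V = 92.3∠30.0° V = 79.93 + j46.15 V.
Step 5 — Current: I = V / Z = 0.3814 + j0.2098 A = 0.4353∠28.8° A.
Step 6 — Complex power: S = V·I* = 40.17 + j0.8322 VA.
Step 7 — Real power: P = Re(S) = 40.17 W.
Step 8 — Reactive power: Q = Im(S) = 0.8322 VAR.
Step 9 — Apparent power: |S| = 40.18 VA.
Step 10 — Power factor: PF = P/|S| = 0.9998 (lagging).

(a) P = 40.17 W  (b) Q = 0.8322 VAR  (c) S = 40.18 VA  (d) PF = 0.9998 (lagging)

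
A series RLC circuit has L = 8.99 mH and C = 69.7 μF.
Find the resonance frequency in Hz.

Step 1 — Resonance condition Im(Z)=0 gives ω₀ = 1/√(LC).
Step 2 — ω₀ = 1/√(0.00899·6.97e-05) = 1263 rad/s.
Step 3 — f₀ = ω₀/(2π) = 201.1 Hz.

f₀ = 201.1 Hz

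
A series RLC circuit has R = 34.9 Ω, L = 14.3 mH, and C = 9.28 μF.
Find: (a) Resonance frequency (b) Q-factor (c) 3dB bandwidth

Step 1 — Resonance: ω₀ = 1/√(LC) = 1/√(0.0143·9.28e-06) = 2745 rad/s.
Step 2 — f₀ = ω₀/(2π) = 436.9 Hz.
Step 3 — Series Q: Q = ω₀L/R = 2745·0.0143/34.9 = 1.125.
Step 4 — Bandwidth: Δω = ω₀/Q = 2441 rad/s; BW = Δω/(2π) = 388.4 Hz.

(a) f₀ = 436.9 Hz  (b) Q = 1.125  (c) BW = 388.4 Hz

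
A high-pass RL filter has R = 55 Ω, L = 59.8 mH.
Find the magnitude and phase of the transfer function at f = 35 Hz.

Step 1 — Angular frequency: ω = 2π·35 = 219.9 rad/s.
Step 2 — Transfer function: H(jω) = jωL/(R + jωL).
Step 3 — Numerator jωL = j·13.15; denominator R + jωL = 55 + j13.15.
Step 4 — H = 0.05408 + j0.2262.
Step 5 — Magnitude: |H| = 0.2325 (-12.7 dB); phase: φ = 76.6°.

|H| = 0.2325 (-12.7 dB), φ = 76.6°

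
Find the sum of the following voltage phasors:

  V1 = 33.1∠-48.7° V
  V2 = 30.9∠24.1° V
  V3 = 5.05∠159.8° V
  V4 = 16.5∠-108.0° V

Step 1 — Convert each phasor to rectangular form:
  V1 = 33.1·(cos(-48.7°) + j·sin(-48.7°)) = 21.85 - j24.87 V
  V2 = 30.9·(cos(24.1°) + j·sin(24.1°)) = 28.21 + j12.62 V
  V3 = 5.05·(cos(159.8°) + j·sin(159.8°)) = -4.739 + j1.744 V
  V4 = 16.5·(cos(-108.0°) + j·sin(-108.0°)) = -5.099 - j15.69 V
Step 2 — Sum components: V_total = 40.21 - j26.2 V.
Step 3 — Convert to polar: |V_total| = 48 V, ∠V_total = -33.1°.

V_total = 48∠-33.1° V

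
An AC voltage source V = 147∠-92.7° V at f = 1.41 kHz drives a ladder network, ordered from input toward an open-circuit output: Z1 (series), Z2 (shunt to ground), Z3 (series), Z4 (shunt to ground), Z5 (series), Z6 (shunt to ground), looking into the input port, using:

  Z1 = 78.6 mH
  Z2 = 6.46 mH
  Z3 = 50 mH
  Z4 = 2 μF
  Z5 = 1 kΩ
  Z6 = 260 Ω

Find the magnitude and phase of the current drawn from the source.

Step 1 — Angular frequency: ω = 2π·f = 2π·1410 = 8859 rad/s.
Step 2 — Component impedances:
  Z1: Z = jωL = j·8859·0.0786 = 0 + j696.3 Ω
  Z2: Z = jωL = j·8859·0.00646 = 0 + j57.23 Ω
  Z3: Z = jωL = j·8859·0.05 = 0 + j443 Ω
  Z4: Z = 1/(jωC) = -j/(ω·C) = 0 - j56.44 Ω
  Z5: Z = R = 1000 Ω
  Z6: Z = R = 260 Ω
Step 3 — Ladder network (open output): work backward from the far end, alternating series and parallel combinations. Z_in = 0.04194 + j746.2 Ω = 746.2∠90.0° Ω.
Step 4 — Source phasor: V = 147∠-92.7° V = -6.925 - j146.8 V.
Step 5 — Ohm's law: I = V / Z_total = (-6.925 - j146.8) / (0.04194 + j746.2) = -0.1968 + j0.009269 A.
Step 6 — Convert to polar: |I| = 0.197 A, ∠I = 177.3°.

I = 0.197∠177.3° A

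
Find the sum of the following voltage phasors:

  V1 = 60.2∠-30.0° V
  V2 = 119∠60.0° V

Step 1 — Convert each phasor to rectangular form:
  V1 = 60.2·(cos(-30.0°) + j·sin(-30.0°)) = 52.13 - j30.1 V
  V2 = 119·(cos(60.0°) + j·sin(60.0°)) = 59.5 + j103.1 V
Step 2 — Sum components: V_total = 111.6 + j72.96 V.
Step 3 — Convert to polar: |V_total| = 133.4 V, ∠V_total = 33.2°.

V_total = 133.4∠33.2° V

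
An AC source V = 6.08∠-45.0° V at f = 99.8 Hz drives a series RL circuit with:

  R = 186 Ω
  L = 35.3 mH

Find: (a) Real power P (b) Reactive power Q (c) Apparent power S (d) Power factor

Step 1 — Angular frequency: ω = 2π·f = 2π·99.8 = 627.1 rad/s.
Step 2 — Component impedances:
  R: Z = R = 186 Ω
  L: Z = jωL = j·627.1·0.0353 = 0 + j22.14 Ω
Step 3 — Series combination: Z_total = R + L = 186 + j22.14 Ω = 187.3∠6.8° Ω.
Step 4 — Source phasor: V = 6.08∠-45.0° V = 4.299 - j4.299 V.
Step 5 — Current: I = V / Z = 0.02008 - j0.0255 A = 0.03246∠-51.8° A.
Step 6 — Complex power: S = V·I* = 0.196 + j0.02332 VA.
Step 7 — Real power: P = Re(S) = 0.196 W.
Step 8 — Reactive power: Q = Im(S) = 0.02332 VAR.
Step 9 — Apparent power: |S| = 0.1974 VA.
Step 10 — Power factor: PF = P/|S| = 0.993 (lagging).

(a) P = 0.196 W  (b) Q = 0.02332 VAR  (c) S = 0.1974 VA  (d) PF = 0.993 (lagging)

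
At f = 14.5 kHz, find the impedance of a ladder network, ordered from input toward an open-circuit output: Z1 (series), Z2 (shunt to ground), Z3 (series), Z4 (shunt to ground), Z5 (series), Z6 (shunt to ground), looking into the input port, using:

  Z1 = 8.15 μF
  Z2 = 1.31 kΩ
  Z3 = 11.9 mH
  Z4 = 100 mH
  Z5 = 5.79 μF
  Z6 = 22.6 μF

Step 1 — Angular frequency: ω = 2π·f = 2π·1.45e+04 = 9.111e+04 rad/s.
Step 2 — Component impedances:
  Z1: Z = 1/(jωC) = -j/(ω·C) = 0 - j1.347 Ω
  Z2: Z = R = 1310 Ω
  Z3: Z = jωL = j·9.111e+04·0.0119 = 0 + j1084 Ω
  Z4: Z = jωL = j·9.111e+04·0.1 = 0 + j9111 Ω
  Z5: Z = 1/(jωC) = -j/(ω·C) = 0 - j1.896 Ω
  Z6: Z = 1/(jωC) = -j/(ω·C) = 0 - j0.4857 Ω
Step 3 — Ladder network (open output): work backward from the far end, alternating series and parallel combinations. Z_in = 531.1 + j641.8 Ω = 833.1∠50.4° Ω.

Z = 531.1 + j641.8 Ω = 833.1∠50.4° Ω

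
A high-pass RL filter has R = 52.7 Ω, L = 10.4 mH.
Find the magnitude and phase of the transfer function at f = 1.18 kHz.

Step 1 — Angular frequency: ω = 2π·1180 = 7414 rad/s.
Step 2 — Transfer function: H(jω) = jωL/(R + jωL).
Step 3 — Numerator jωL = j·77.11; denominator R + jωL = 52.7 + j77.11.
Step 4 — H = 0.6816 + j0.4659.
Step 5 — Magnitude: |H| = 0.8256 (-1.7 dB); phase: φ = 34.4°.

|H| = 0.8256 (-1.7 dB), φ = 34.4°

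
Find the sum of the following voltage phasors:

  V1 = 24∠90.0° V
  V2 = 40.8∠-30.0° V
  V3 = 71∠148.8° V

Step 1 — Convert each phasor to rectangular form:
  V1 = 24·(cos(90.0°) + j·sin(90.0°)) = 0 + j24 V
  V2 = 40.8·(cos(-30.0°) + j·sin(-30.0°)) = 35.33 - j20.4 V
  V3 = 71·(cos(148.8°) + j·sin(148.8°)) = -60.73 + j36.78 V
Step 2 — Sum components: V_total = -25.4 + j40.38 V.
Step 3 — Convert to polar: |V_total| = 47.7 V, ∠V_total = 122.2°.

V_total = 47.7∠122.2° V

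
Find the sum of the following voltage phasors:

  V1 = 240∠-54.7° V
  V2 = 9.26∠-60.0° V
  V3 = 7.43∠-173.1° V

Step 1 — Convert each phasor to rectangular form:
  V1 = 240·(cos(-54.7°) + j·sin(-54.7°)) = 138.7 - j195.9 V
  V2 = 9.26·(cos(-60.0°) + j·sin(-60.0°)) = 4.63 - j8.019 V
  V3 = 7.43·(cos(-173.1°) + j·sin(-173.1°)) = -7.376 - j0.8926 V
Step 2 — Sum components: V_total = 135.9 - j204.8 V.
Step 3 — Convert to polar: |V_total| = 245.8 V, ∠V_total = -56.4°.

V_total = 245.8∠-56.4° V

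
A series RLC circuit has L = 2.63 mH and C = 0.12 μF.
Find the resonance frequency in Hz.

Step 1 — Resonance condition Im(Z)=0 gives ω₀ = 1/√(LC).
Step 2 — ω₀ = 1/√(0.00263·1.2e-07) = 5.629e+04 rad/s.
Step 3 — f₀ = ω₀/(2π) = 8959 Hz.

f₀ = 8959 Hz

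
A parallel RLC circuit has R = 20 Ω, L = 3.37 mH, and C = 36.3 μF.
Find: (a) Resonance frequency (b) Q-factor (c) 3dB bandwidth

Step 1 — Resonance: ω₀ = 1/√(LC) = 1/√(0.00337·3.63e-05) = 2859 rad/s.
Step 2 — f₀ = ω₀/(2π) = 455 Hz.
Step 3 — Parallel Q: Q = R/(ω₀L) = 20/(2859·0.00337) = 2.076.
Step 4 — Bandwidth: Δω = ω₀/Q = 1377 rad/s; BW = Δω/(2π) = 219.2 Hz.

(a) f₀ = 455 Hz  (b) Q = 2.076  (c) BW = 219.2 Hz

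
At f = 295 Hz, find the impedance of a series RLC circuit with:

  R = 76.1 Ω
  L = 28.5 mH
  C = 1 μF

Step 1 — Angular frequency: ω = 2π·f = 2π·295 = 1854 rad/s.
Step 2 — Component impedances:
  R: Z = R = 76.1 Ω
  L: Z = jωL = j·1854·0.0285 = 0 + j52.83 Ω
  C: Z = 1/(jωC) = -j/(ω·C) = 0 - j539.5 Ω
Step 3 — Series combination: Z_total = R + L + C = 76.1 - j486.7 Ω = 492.6∠-81.1° Ω.

Z = 76.1 - j486.7 Ω = 492.6∠-81.1° Ω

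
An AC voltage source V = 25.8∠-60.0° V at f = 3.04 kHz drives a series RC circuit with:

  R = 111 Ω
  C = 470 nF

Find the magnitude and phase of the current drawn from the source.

Step 1 — Angular frequency: ω = 2π·f = 2π·3040 = 1.91e+04 rad/s.
Step 2 — Component impedances:
  R: Z = R = 111 Ω
  C: Z = 1/(jωC) = -j/(ω·C) = 0 - j111.4 Ω
Step 3 — Series combination: Z_total = R + C = 111 - j111.4 Ω = 157.3∠-45.1° Ω.
Step 4 — Source phasor: V = 25.8∠-60.0° V = 12.9 - j22.34 V.
Step 5 — Ohm's law: I = V / Z_total = (12.9 - j22.34) / (111 - j111.4) = 0.1585 - j0.04218 A.
Step 6 — Convert to polar: |I| = 0.1641 A, ∠I = -14.9°.

I = 0.1641∠-14.9° A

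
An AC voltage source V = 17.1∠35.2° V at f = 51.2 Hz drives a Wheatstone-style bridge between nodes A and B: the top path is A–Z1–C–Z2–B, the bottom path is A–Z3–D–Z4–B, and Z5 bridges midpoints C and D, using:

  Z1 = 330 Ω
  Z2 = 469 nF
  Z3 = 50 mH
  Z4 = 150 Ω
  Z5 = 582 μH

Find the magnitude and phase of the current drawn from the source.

Step 1 — Angular frequency: ω = 2π·f = 2π·51.2 = 321.7 rad/s.
Step 2 — Component impedances:
  Z1: Z = R = 330 Ω
  Z2: Z = 1/(jωC) = -j/(ω·C) = 0 - j6628 Ω
  Z3: Z = jωL = j·321.7·0.05 = 0 + j16.08 Ω
  Z4: Z = R = 150 Ω
  Z5: Z = jωL = j·321.7·0.000582 = 0 + j0.1872 Ω
Step 3 — Bridge requires nodal analysis (the Z5 bridge couples midpoints C and D, so the two paths cannot be reduced to a simple series/parallel combination). Setting node B to ground and injecting 1 A at node A, the 3-node admittance system at A, C, D solves to V_A = Z_AB = 150.7 + j12.65 Ω = 151.2∠4.8° Ω.
Step 4 — Source phasor: V = 17.1∠35.2° V = 13.97 + j9.857 V.
Step 5 — Ohm's law: I = V / Z_total = (13.97 + j9.857) / (150.7 + j12.65) = 0.09752 + j0.05722 A.
Step 6 — Convert to polar: |I| = 0.1131 A, ∠I = 30.4°.

I = 0.1131∠30.4° A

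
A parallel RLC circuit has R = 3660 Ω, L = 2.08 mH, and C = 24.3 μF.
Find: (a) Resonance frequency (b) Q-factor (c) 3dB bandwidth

Step 1 — Resonance: ω₀ = 1/√(LC) = 1/√(0.00208·2.43e-05) = 4448 rad/s.
Step 2 — f₀ = ω₀/(2π) = 707.9 Hz.
Step 3 — Parallel Q: Q = R/(ω₀L) = 3660/(4448·0.00208) = 395.6.
Step 4 — Bandwidth: Δω = ω₀/Q = 11.24 rad/s; BW = Δω/(2π) = 1.79 Hz.

(a) f₀ = 707.9 Hz  (b) Q = 395.6  (c) BW = 1.79 Hz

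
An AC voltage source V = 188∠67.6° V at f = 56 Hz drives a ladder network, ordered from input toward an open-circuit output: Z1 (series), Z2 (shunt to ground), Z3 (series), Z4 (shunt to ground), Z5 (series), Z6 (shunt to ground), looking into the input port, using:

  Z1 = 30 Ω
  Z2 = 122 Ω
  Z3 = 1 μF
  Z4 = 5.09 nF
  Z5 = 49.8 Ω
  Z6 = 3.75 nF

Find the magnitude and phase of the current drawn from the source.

Step 1 — Angular frequency: ω = 2π·f = 2π·56 = 351.9 rad/s.
Step 2 — Component impedances:
  Z1: Z = R = 30 Ω
  Z2: Z = R = 122 Ω
  Z3: Z = 1/(jωC) = -j/(ω·C) = 0 - j2842 Ω
  Z4: Z = 1/(jωC) = -j/(ω·C) = 0 - j5.584e+05 Ω
  Z5: Z = R = 49.8 Ω
  Z6: Z = 1/(jωC) = -j/(ω·C) = 0 - j7.579e+05 Ω
Step 3 — Ladder network (open output): work backward from the far end, alternating series and parallel combinations. Z_in = 152 - j0.04589 Ω = 152∠-0.0° Ω.
Step 4 — Source phasor: V = 188∠67.6° V = 71.64 + j173.8 V.
Step 5 — Ohm's law: I = V / Z_total = (71.64 + j173.8) / (152 - j0.04589) = 0.471 + j1.144 A.
Step 6 — Convert to polar: |I| = 1.237 A, ∠I = 67.6°.

I = 1.237∠67.6° A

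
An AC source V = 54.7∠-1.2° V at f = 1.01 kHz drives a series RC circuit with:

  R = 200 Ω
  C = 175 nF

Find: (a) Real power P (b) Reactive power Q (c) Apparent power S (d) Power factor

Step 1 — Angular frequency: ω = 2π·f = 2π·1010 = 6346 rad/s.
Step 2 — Component impedances:
  R: Z = R = 200 Ω
  C: Z = 1/(jωC) = -j/(ω·C) = 0 - j900.5 Ω
Step 3 — Series combination: Z_total = R + C = 200 - j900.5 Ω = 922.4∠-77.5° Ω.
Step 4 — Source phasor: V = 54.7∠-1.2° V = 54.69 - j1.146 V.
Step 5 — Current: I = V / Z = 0.01407 + j0.05761 A = 0.0593∠76.3° A.
Step 6 — Complex power: S = V·I* = 0.7033 - j3.167 VA.
Step 7 — Real power: P = Re(S) = 0.7033 W.
Step 8 — Reactive power: Q = Im(S) = -3.167 VAR.
Step 9 — Apparent power: |S| = 3.244 VA.
Step 10 — Power factor: PF = P/|S| = 0.2168 (leading).

(a) P = 0.7033 W  (b) Q = -3.167 VAR  (c) S = 3.244 VA  (d) PF = 0.2168 (leading)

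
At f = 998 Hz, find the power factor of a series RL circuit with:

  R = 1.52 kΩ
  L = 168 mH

Step 1 — Angular frequency: ω = 2π·f = 2π·998 = 6271 rad/s.
Step 2 — Component impedances:
  R: Z = R = 1520 Ω
  L: Z = jωL = j·6271·0.168 = 0 + j1053 Ω
Step 3 — Series combination: Z_total = R + L = 1520 + j1053 Ω = 1849∠34.7° Ω.
Step 4 — Power factor: PF = cos(φ) = Re(Z)/|Z| = 1520/1849.4 = 0.8219.
Step 5 — Type: Im(Z) = 1053 ⇒ lagging (phase φ = 34.7°).

PF = 0.8219 (lagging, φ = 34.7°)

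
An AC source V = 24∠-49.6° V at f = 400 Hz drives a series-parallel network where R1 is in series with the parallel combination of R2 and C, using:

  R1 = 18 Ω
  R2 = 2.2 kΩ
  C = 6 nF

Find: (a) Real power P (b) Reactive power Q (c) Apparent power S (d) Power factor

Step 1 — Angular frequency: ω = 2π·f = 2π·400 = 2513 rad/s.
Step 2 — Component impedances:
  R1: Z = R = 18 Ω
  R2: Z = R = 2200 Ω
  C: Z = 1/(jωC) = -j/(ω·C) = 0 - j6.631e+04 Ω
Step 3 — Parallel branch: R2 || C = 1/(1/R2 + 1/C) = 2198 - j72.91 Ω.
Step 4 — Series with R1: Z_total = R1 + (R2 || C) = 2216 - j72.91 Ω = 2217∠-1.9° Ω.
Step 5 — Source phasor: V = 24∠-49.6° V = 15.55 - j18.28 V.
Step 6 — Current: I = V / Z = 0.007284 - j0.00801 A = 0.01083∠-47.7° A.
Step 7 — Complex power: S = V·I* = 0.2597 - j0.008545 VA.
Step 8 — Real power: P = Re(S) = 0.2597 W.
Step 9 — Reactive power: Q = Im(S) = -0.008545 VAR.
Step 10 — Apparent power: |S| = 0.2598 VA.
Step 11 — Power factor: PF = P/|S| = 0.9995 (leading).

(a) P = 0.2597 W  (b) Q = -0.008545 VAR  (c) S = 0.2598 VA  (d) PF = 0.9995 (leading)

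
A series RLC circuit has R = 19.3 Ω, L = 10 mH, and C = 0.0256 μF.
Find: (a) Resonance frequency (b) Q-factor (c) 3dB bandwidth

Step 1 — Resonance condition Im(Z)=0 gives ω₀ = 1/√(LC).
Step 2 — ω₀ = 1/√(0.01·2.56e-08) = 6.25e+04 rad/s.
Step 3 — f₀ = ω₀/(2π) = 9947 Hz.
Step 4 — Series Q: Q = ω₀L/R = 6.25e+04·0.01/19.3 = 32.38.
Step 5 — 3dB bandwidth: Δω = ω₀/Q = 1930 rad/s; BW = Δω/(2π) = 307.2 Hz.

(a) f₀ = 9947 Hz  (b) Q = 32.38  (c) BW = 307.2 Hz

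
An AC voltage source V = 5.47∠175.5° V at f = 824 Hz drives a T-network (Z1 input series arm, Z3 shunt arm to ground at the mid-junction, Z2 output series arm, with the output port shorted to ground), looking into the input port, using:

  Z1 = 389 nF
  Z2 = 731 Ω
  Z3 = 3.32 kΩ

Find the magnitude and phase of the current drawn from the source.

Step 1 — Angular frequency: ω = 2π·f = 2π·824 = 5177 rad/s.
Step 2 — Component impedances:
  Z1: Z = 1/(jωC) = -j/(ω·C) = 0 - j496.5 Ω
  Z2: Z = R = 731 Ω
  Z3: Z = R = 3320 Ω
Step 3 — With the output port shorted to ground, the output series arm Z2 runs from the junction to ground; the shunt arm Z3 also runs from the junction to ground. They appear in parallel: Z3 || Z2 = 599.1 Ω.
Step 4 — Series with input arm Z1: Z_in = Z1 + (Z3 || Z2) = 599.1 - j496.5 Ω = 778.1∠-39.7° Ω.
Step 5 — Source phasor: V = 5.47∠175.5° V = -5.453 + j0.4292 V.
Step 6 — Ohm's law: I = V / Z_total = (-5.453 + j0.4292) / (599.1 - j496.5) = -0.005748 - j0.004047 A.
Step 7 — Convert to polar: |I| = 0.00703 A, ∠I = -144.8°.

I = 0.00703∠-144.8° A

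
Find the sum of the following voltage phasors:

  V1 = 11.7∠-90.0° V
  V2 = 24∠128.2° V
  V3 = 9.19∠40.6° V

Step 1 — Convert each phasor to rectangular form:
  V1 = 11.7·(cos(-90.0°) + j·sin(-90.0°)) = 0 - j11.7 V
  V2 = 24·(cos(128.2°) + j·sin(128.2°)) = -14.84 + j18.86 V
  V3 = 9.19·(cos(40.6°) + j·sin(40.6°)) = 6.978 + j5.981 V
Step 2 — Sum components: V_total = -7.864 + j13.14 V.
Step 3 — Convert to polar: |V_total| = 15.31 V, ∠V_total = 120.9°.

V_total = 15.31∠120.9° V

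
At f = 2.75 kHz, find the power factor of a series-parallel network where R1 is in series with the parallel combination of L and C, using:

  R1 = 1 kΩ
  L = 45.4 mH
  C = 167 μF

Step 1 — Angular frequency: ω = 2π·f = 2π·2750 = 1.728e+04 rad/s.
Step 2 — Component impedances:
  R1: Z = R = 1000 Ω
  L: Z = jωL = j·1.728e+04·0.0454 = 0 + j784.5 Ω
  C: Z = 1/(jωC) = -j/(ω·C) = 0 - j0.3466 Ω
Step 3 — Parallel branch: L || C = 1/(1/L + 1/C) = 0 - j0.3467 Ω.
Step 4 — Series with R1: Z_total = R1 + (L || C) = 1000 - j0.3467 Ω = 1000∠-0.0° Ω.
Step 5 — Power factor: PF = cos(φ) = Re(Z)/|Z| = 1000/1000 = 1.
Step 6 — Type: Im(Z) = -0.3467 ⇒ leading (phase φ = -0.0°).

PF = 1 (leading, φ = -0.0°)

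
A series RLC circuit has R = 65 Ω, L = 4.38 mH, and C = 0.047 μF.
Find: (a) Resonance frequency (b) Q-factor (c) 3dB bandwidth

Step 1 — Resonance condition Im(Z)=0 gives ω₀ = 1/√(LC).
Step 2 — ω₀ = 1/√(0.00438·4.7e-08) = 6.97e+04 rad/s.
Step 3 — f₀ = ω₀/(2π) = 1.109e+04 Hz.
Step 4 — Series Q: Q = ω₀L/R = 6.97e+04·0.00438/65 = 4.697.
Step 5 — 3dB bandwidth: Δω = ω₀/Q = 1.484e+04 rad/s; BW = Δω/(2π) = 2362 Hz.

(a) f₀ = 1.109e+04 Hz  (b) Q = 4.697  (c) BW = 2362 Hz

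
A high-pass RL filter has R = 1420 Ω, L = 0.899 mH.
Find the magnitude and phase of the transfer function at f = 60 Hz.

Step 1 — Angular frequency: ω = 2π·60 = 377 rad/s.
Step 2 — Transfer function: H(jω) = jωL/(R + jωL).
Step 3 — Numerator jωL = j·0.3389; denominator R + jωL = 1420 + j0.3389.
Step 4 — H = 5.696e-08 + j0.0002387.
Step 5 — Magnitude: |H| = 0.0002387 (-72.4 dB); phase: φ = 90.0°.

|H| = 0.0002387 (-72.4 dB), φ = 90.0°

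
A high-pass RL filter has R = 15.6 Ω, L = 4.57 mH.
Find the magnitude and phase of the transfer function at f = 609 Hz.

Step 1 — Angular frequency: ω = 2π·609 = 3826 rad/s.
Step 2 — Transfer function: H(jω) = jωL/(R + jωL).
Step 3 — Numerator jωL = j·17.49; denominator R + jωL = 15.6 + j17.49.
Step 4 — H = 0.5568 + j0.4968.
Step 5 — Magnitude: |H| = 0.7462 (-2.5 dB); phase: φ = 41.7°.

|H| = 0.7462 (-2.5 dB), φ = 41.7°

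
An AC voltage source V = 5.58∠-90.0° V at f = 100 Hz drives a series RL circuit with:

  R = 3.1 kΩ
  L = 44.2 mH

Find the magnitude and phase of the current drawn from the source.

Step 1 — Angular frequency: ω = 2π·f = 2π·100 = 628.3 rad/s.
Step 2 — Component impedances:
  R: Z = R = 3100 Ω
  L: Z = jωL = j·628.3·0.0442 = 0 + j27.77 Ω
Step 3 — Series combination: Z_total = R + L = 3100 + j27.77 Ω = 3100∠0.5° Ω.
Step 4 — Source phasor: V = 5.58∠-90.0° V = 0 - j5.58 V.
Step 5 — Ohm's law: I = V / Z_total = (0 - j5.58) / (3100 + j27.77) = -1.612e-05 - j0.0018 A.
Step 6 — Convert to polar: |I| = 0.0018 A, ∠I = -90.5°.

I = 0.0018∠-90.5° A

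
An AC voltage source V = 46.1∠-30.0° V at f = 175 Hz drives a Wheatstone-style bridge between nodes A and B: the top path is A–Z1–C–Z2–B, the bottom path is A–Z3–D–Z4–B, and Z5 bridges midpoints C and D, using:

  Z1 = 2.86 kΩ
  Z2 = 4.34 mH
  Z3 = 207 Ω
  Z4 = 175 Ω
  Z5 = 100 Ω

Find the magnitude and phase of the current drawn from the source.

Step 1 — Angular frequency: ω = 2π·f = 2π·175 = 1100 rad/s.
Step 2 — Component impedances:
  Z1: Z = R = 2860 Ω
  Z2: Z = jωL = j·1100·0.00434 = 0 + j4.772 Ω
  Z3: Z = R = 207 Ω
  Z4: Z = R = 175 Ω
  Z5: Z = R = 100 Ω
Step 3 — Bridge requires nodal analysis (the Z5 bridge couples midpoints C and D, so the two paths cannot be reduced to a simple series/parallel combination). Setting node B to ground and injecting 1 A at node A, the 3-node admittance system at A, C, D solves to V_A = Z_AB = 247.3 + j2.127 Ω = 247.3∠0.5° Ω.
Step 4 — Source phasor: V = 46.1∠-30.0° V = 39.92 - j23.05 V.
Step 5 — Ohm's law: I = V / Z_total = (39.92 - j23.05) / (247.3 + j2.127) = 0.1606 - j0.0946 A.
Step 6 — Convert to polar: |I| = 0.1864 A, ∠I = -30.5°.

I = 0.1864∠-30.5° A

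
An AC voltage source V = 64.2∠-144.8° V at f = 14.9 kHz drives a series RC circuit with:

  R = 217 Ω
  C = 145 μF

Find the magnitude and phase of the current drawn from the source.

Step 1 — Angular frequency: ω = 2π·f = 2π·1.49e+04 = 9.362e+04 rad/s.
Step 2 — Component impedances:
  R: Z = R = 217 Ω
  C: Z = 1/(jωC) = -j/(ω·C) = 0 - j0.07367 Ω
Step 3 — Series combination: Z_total = R + C = 217 - j0.07367 Ω = 217∠-0.0° Ω.
Step 4 — Source phasor: V = 64.2∠-144.8° V = -52.46 - j37.01 V.
Step 5 — Ohm's law: I = V / Z_total = (-52.46 - j37.01) / (217 - j0.07367) = -0.2417 - j0.1706 A.
Step 6 — Convert to polar: |I| = 0.2959 A, ∠I = -144.8°.

I = 0.2959∠-144.8° A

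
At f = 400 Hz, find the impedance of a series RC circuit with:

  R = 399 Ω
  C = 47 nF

Step 1 — Angular frequency: ω = 2π·f = 2π·400 = 2513 rad/s.
Step 2 — Component impedances:
  R: Z = R = 399 Ω
  C: Z = 1/(jωC) = -j/(ω·C) = 0 - j8466 Ω
Step 3 — Series combination: Z_total = R + C = 399 - j8466 Ω = 8475∠-87.3° Ω.

Z = 399 - j8466 Ω = 8475∠-87.3° Ω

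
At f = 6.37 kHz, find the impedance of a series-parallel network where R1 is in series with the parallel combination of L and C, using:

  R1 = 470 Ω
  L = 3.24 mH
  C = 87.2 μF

Step 1 — Angular frequency: ω = 2π·f = 2π·6370 = 4.002e+04 rad/s.
Step 2 — Component impedances:
  R1: Z = R = 470 Ω
  L: Z = jωL = j·4.002e+04·0.00324 = 0 + j129.7 Ω
  C: Z = 1/(jωC) = -j/(ω·C) = 0 - j0.2865 Ω
Step 3 — Parallel branch: L || C = 1/(1/L + 1/C) = 0 - j0.2872 Ω.
Step 4 — Series with R1: Z_total = R1 + (L || C) = 470 - j0.2872 Ω = 470∠-0.0° Ω.

Z = 470 - j0.2872 Ω = 470∠-0.0° Ω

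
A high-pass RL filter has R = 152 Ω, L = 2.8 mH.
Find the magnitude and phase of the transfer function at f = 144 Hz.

Step 1 — Angular frequency: ω = 2π·144 = 904.8 rad/s.
Step 2 — Transfer function: H(jω) = jωL/(R + jωL).
Step 3 — Numerator jωL = j·2.533; denominator R + jωL = 152 + j2.533.
Step 4 — H = 0.0002777 + j0.01666.
Step 5 — Magnitude: |H| = 0.01666 (-35.6 dB); phase: φ = 89.0°.

|H| = 0.01666 (-35.6 dB), φ = 89.0°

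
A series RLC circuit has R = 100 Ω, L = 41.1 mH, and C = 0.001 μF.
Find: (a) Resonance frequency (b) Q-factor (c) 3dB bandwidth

Step 1 — Resonance: ω₀ = 1/√(LC) = 1/√(0.0411·1e-09) = 1.56e+05 rad/s.
Step 2 — f₀ = ω₀/(2π) = 2.483e+04 Hz.
Step 3 — Series Q: Q = ω₀L/R = 1.56e+05·0.0411/100 = 64.11.
Step 4 — Bandwidth: Δω = ω₀/Q = 2433 rad/s; BW = Δω/(2π) = 387.2 Hz.

(a) f₀ = 2.483e+04 Hz  (b) Q = 64.11  (c) BW = 387.2 Hz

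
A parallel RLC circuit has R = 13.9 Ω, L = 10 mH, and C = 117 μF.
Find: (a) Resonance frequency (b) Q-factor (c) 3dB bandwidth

Step 1 — Resonance: ω₀ = 1/√(LC) = 1/√(0.01·0.000117) = 924.5 rad/s.
Step 2 — f₀ = ω₀/(2π) = 147.1 Hz.
Step 3 — Parallel Q: Q = R/(ω₀L) = 13.9/(924.5·0.01) = 1.504.
Step 4 — Bandwidth: Δω = ω₀/Q = 614.9 rad/s; BW = Δω/(2π) = 97.86 Hz.

(a) f₀ = 147.1 Hz  (b) Q = 1.504  (c) BW = 97.86 Hz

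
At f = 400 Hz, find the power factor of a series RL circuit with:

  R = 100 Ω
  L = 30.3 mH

Step 1 — Angular frequency: ω = 2π·f = 2π·400 = 2513 rad/s.
Step 2 — Component impedances:
  R: Z = R = 100 Ω
  L: Z = jωL = j·2513·0.0303 = 0 + j76.15 Ω
Step 3 — Series combination: Z_total = R + L = 100 + j76.15 Ω = 125.7∠37.3° Ω.
Step 4 — Power factor: PF = cos(φ) = Re(Z)/|Z| = 100/125.69 = 0.7956.
Step 5 — Type: Im(Z) = 76.15 ⇒ lagging (phase φ = 37.3°).

PF = 0.7956 (lagging, φ = 37.3°)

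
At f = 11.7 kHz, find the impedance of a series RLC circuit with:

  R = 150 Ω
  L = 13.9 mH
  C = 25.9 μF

Step 1 — Angular frequency: ω = 2π·f = 2π·1.17e+04 = 7.351e+04 rad/s.
Step 2 — Component impedances:
  R: Z = R = 150 Ω
  L: Z = jωL = j·7.351e+04·0.0139 = 0 + j1022 Ω
  C: Z = 1/(jωC) = -j/(ω·C) = 0 - j0.5252 Ω
Step 3 — Series combination: Z_total = R + L + C = 150 + j1021 Ω = 1032∠81.6° Ω.

Z = 150 + j1021 Ω = 1032∠81.6° Ω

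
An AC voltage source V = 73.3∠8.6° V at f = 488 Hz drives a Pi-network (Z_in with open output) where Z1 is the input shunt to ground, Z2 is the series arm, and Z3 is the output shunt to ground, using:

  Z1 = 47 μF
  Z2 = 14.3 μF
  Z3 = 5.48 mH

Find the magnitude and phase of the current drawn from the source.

Step 1 — Angular frequency: ω = 2π·f = 2π·488 = 3066 rad/s.
Step 2 — Component impedances:
  Z1: Z = 1/(jωC) = -j/(ω·C) = 0 - j6.939 Ω
  Z2: Z = 1/(jωC) = -j/(ω·C) = 0 - j22.81 Ω
  Z3: Z = jωL = j·3066·0.00548 = 0 + j16.8 Ω
Step 3 — With open output, the series arm Z2 and the output shunt Z3 appear in series to ground: Z2 + Z3 = 0 - j6.004 Ω.
Step 4 — Parallel with input shunt Z1: Z_in = Z1 || (Z2 + Z3) = 0 - j3.219 Ω = 3.219∠-90.0° Ω.
Step 5 — Source phasor: V = 73.3∠8.6° V = 72.48 + j10.96 V.
Step 6 — Ohm's law: I = V / Z_total = (72.48 + j10.96) / (0 - j3.219) = -3.405 + j22.52 A.
Step 7 — Convert to polar: |I| = 22.77 A, ∠I = 98.6°.

I = 22.77∠98.6° A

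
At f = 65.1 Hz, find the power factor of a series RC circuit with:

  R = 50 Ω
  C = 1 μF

Step 1 — Angular frequency: ω = 2π·f = 2π·65.1 = 409 rad/s.
Step 2 — Component impedances:
  R: Z = R = 50 Ω
  C: Z = 1/(jωC) = -j/(ω·C) = 0 - j2445 Ω
Step 3 — Series combination: Z_total = R + C = 50 - j2445 Ω = 2445∠-88.8° Ω.
Step 4 — Power factor: PF = cos(φ) = Re(Z)/|Z| = 50/2445 = 0.02045.
Step 5 — Type: Im(Z) = -2445 ⇒ leading (phase φ = -88.8°).

PF = 0.02045 (leading, φ = -88.8°)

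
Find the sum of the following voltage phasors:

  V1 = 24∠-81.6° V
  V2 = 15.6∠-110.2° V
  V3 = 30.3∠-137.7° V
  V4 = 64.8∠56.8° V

Step 1 — Convert each phasor to rectangular form:
  V1 = 24·(cos(-81.6°) + j·sin(-81.6°)) = 3.506 - j23.74 V
  V2 = 15.6·(cos(-110.2°) + j·sin(-110.2°)) = -5.387 - j14.64 V
  V3 = 30.3·(cos(-137.7°) + j·sin(-137.7°)) = -22.41 - j20.39 V
  V4 = 64.8·(cos(56.8°) + j·sin(56.8°)) = 35.48 + j54.22 V
Step 2 — Sum components: V_total = 11.19 - j4.553 V.
Step 3 — Convert to polar: |V_total| = 12.08 V, ∠V_total = -22.1°.

V_total = 12.08∠-22.1° V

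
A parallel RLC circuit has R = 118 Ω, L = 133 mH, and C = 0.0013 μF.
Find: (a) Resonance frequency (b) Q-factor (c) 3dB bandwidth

Step 1 — Resonance: ω₀ = 1/√(LC) = 1/√(0.133·1.3e-09) = 7.605e+04 rad/s.
Step 2 — f₀ = ω₀/(2π) = 1.21e+04 Hz.
Step 3 — Parallel Q: Q = R/(ω₀L) = 118/(7.605e+04·0.133) = 0.01167.
Step 4 — Bandwidth: Δω = ω₀/Q = 6.519e+06 rad/s; BW = Δω/(2π) = 1.038e+06 Hz.

(a) f₀ = 1.21e+04 Hz  (b) Q = 0.01167  (c) BW = 1.038e+06 Hz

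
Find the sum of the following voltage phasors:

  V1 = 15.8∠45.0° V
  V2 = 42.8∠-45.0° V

Step 1 — Convert each phasor to rectangular form:
  V1 = 15.8·(cos(45.0°) + j·sin(45.0°)) = 11.17 + j11.17 V
  V2 = 42.8·(cos(-45.0°) + j·sin(-45.0°)) = 30.26 - j30.26 V
Step 2 — Sum components: V_total = 41.44 - j19.09 V.
Step 3 — Convert to polar: |V_total| = 45.62 V, ∠V_total = -24.7°.

V_total = 45.62∠-24.7° V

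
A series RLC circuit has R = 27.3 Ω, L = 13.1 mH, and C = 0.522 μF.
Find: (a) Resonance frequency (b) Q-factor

Step 1 — Resonance condition Im(Z)=0 gives ω₀ = 1/√(LC).
Step 2 — ω₀ = 1/√(0.0131·5.22e-07) = 1.209e+04 rad/s.
Step 3 — f₀ = ω₀/(2π) = 1925 Hz.
Step 4 — Series Q: Q = ω₀L/R = 1.209e+04·0.0131/27.3 = 5.803.

(a) f₀ = 1925 Hz  (b) Q = 5.803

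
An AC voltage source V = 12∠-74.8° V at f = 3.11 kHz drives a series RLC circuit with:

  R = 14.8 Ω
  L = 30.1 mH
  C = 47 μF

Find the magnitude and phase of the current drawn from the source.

Step 1 — Angular frequency: ω = 2π·f = 2π·3110 = 1.954e+04 rad/s.
Step 2 — Component impedances:
  R: Z = R = 14.8 Ω
  L: Z = jωL = j·1.954e+04·0.0301 = 0 + j588.2 Ω
  C: Z = 1/(jωC) = -j/(ω·C) = 0 - j1.089 Ω
Step 3 — Series combination: Z_total = R + L + C = 14.8 + j587.1 Ω = 587.3∠88.6° Ω.
Step 4 — Source phasor: V = 12∠-74.8° V = 3.146 - j11.58 V.
Step 5 — Ohm's law: I = V / Z_total = (3.146 - j11.58) / (14.8 + j587.1) = -0.01958 - j0.005853 A.
Step 6 — Convert to polar: |I| = 0.02043 A, ∠I = -163.4°.

I = 0.02043∠-163.4° A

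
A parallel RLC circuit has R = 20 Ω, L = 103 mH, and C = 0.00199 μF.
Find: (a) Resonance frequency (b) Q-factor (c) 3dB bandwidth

Step 1 — Resonance: ω₀ = 1/√(LC) = 1/√(0.103·1.99e-09) = 6.985e+04 rad/s.
Step 2 — f₀ = ω₀/(2π) = 1.112e+04 Hz.
Step 3 — Parallel Q: Q = R/(ω₀L) = 20/(6.985e+04·0.103) = 0.00278.
Step 4 — Bandwidth: Δω = ω₀/Q = 2.513e+07 rad/s; BW = Δω/(2π) = 3.999e+06 Hz.

(a) f₀ = 1.112e+04 Hz  (b) Q = 0.00278  (c) BW = 3.999e+06 Hz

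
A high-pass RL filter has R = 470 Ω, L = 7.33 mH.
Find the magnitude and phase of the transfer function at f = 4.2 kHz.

Step 1 — Angular frequency: ω = 2π·4200 = 2.639e+04 rad/s.
Step 2 — Transfer function: H(jω) = jωL/(R + jωL).
Step 3 — Numerator jωL = j·193.4; denominator R + jωL = 470 + j193.4.
Step 4 — H = 0.1448 + j0.3519.
Step 5 — Magnitude: |H| = 0.3806 (-8.4 dB); phase: φ = 67.6°.

|H| = 0.3806 (-8.4 dB), φ = 67.6°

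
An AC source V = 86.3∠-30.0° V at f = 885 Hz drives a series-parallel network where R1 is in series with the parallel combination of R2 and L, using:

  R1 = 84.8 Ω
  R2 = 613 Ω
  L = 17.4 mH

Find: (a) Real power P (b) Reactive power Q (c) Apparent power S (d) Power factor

Step 1 — Angular frequency: ω = 2π·f = 2π·885 = 5561 rad/s.
Step 2 — Component impedances:
  R1: Z = R = 84.8 Ω
  R2: Z = R = 613 Ω
  L: Z = jωL = j·5561·0.0174 = 0 + j96.75 Ω
Step 3 — Parallel branch: R2 || L = 1/(1/R2 + 1/L) = 14.9 + j94.4 Ω.
Step 4 — Series with R1: Z_total = R1 + (R2 || L) = 99.7 + j94.4 Ω = 137.3∠43.4° Ω.
Step 5 — Source phasor: V = 86.3∠-30.0° V = 74.74 - j43.15 V.
Step 6 — Current: I = V / Z = 0.1792 - j0.6025 A = 0.6285∠-73.4° A.
Step 7 — Complex power: S = V·I* = 39.39 + j37.29 VA.
Step 8 — Real power: P = Re(S) = 39.39 W.
Step 9 — Reactive power: Q = Im(S) = 37.29 VAR.
Step 10 — Apparent power: |S| = 54.24 VA.
Step 11 — Power factor: PF = P/|S| = 0.7261 (lagging).

(a) P = 39.39 W  (b) Q = 37.29 VAR  (c) S = 54.24 VA  (d) PF = 0.7261 (lagging)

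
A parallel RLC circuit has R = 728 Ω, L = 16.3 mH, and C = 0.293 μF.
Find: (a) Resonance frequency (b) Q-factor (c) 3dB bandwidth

Step 1 — Resonance: ω₀ = 1/√(LC) = 1/√(0.0163·2.93e-07) = 1.447e+04 rad/s.
Step 2 — f₀ = ω₀/(2π) = 2303 Hz.
Step 3 — Parallel Q: Q = R/(ω₀L) = 728/(1.447e+04·0.0163) = 3.087.
Step 4 — Bandwidth: Δω = ω₀/Q = 4688 rad/s; BW = Δω/(2π) = 746.1 Hz.

(a) f₀ = 2303 Hz  (b) Q = 3.087  (c) BW = 746.1 Hz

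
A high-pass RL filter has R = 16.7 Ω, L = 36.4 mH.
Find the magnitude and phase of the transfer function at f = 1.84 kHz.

Step 1 — Angular frequency: ω = 2π·1840 = 1.156e+04 rad/s.
Step 2 — Transfer function: H(jω) = jωL/(R + jωL).
Step 3 — Numerator jωL = j·420.8; denominator R + jωL = 16.7 + j420.8.
Step 4 — H = 0.9984 + j0.03962.
Step 5 — Magnitude: |H| = 0.9992 (-0.0 dB); phase: φ = 2.3°.

|H| = 0.9992 (-0.0 dB), φ = 2.3°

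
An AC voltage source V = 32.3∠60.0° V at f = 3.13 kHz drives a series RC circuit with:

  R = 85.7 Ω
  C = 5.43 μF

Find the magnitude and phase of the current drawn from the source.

Step 1 — Angular frequency: ω = 2π·f = 2π·3130 = 1.967e+04 rad/s.
Step 2 — Component impedances:
  R: Z = R = 85.7 Ω
  C: Z = 1/(jωC) = -j/(ω·C) = 0 - j9.364 Ω
Step 3 — Series combination: Z_total = R + C = 85.7 - j9.364 Ω = 86.21∠-6.2° Ω.
Step 4 — Source phasor: V = 32.3∠60.0° V = 16.15 + j27.97 V.
Step 5 — Ohm's law: I = V / Z_total = (16.15 + j27.97) / (85.7 - j9.364) = 0.151 + j0.3429 A.
Step 6 — Convert to polar: |I| = 0.3747 A, ∠I = 66.2°.

I = 0.3747∠66.2° A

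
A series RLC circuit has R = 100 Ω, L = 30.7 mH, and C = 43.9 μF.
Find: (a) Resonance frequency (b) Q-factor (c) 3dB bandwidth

Step 1 — Resonance: ω₀ = 1/√(LC) = 1/√(0.0307·4.39e-05) = 861.4 rad/s.
Step 2 — f₀ = ω₀/(2π) = 137.1 Hz.
Step 3 — Series Q: Q = ω₀L/R = 861.4·0.0307/100 = 0.2644.
Step 4 — Bandwidth: Δω = ω₀/Q = 3257 rad/s; BW = Δω/(2π) = 518.4 Hz.

(a) f₀ = 137.1 Hz  (b) Q = 0.2644  (c) BW = 518.4 Hz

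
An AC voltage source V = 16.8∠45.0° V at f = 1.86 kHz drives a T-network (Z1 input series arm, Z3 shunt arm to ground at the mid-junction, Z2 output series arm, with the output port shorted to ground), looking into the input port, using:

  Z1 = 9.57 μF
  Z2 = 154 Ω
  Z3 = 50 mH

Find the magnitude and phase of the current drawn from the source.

Step 1 — Angular frequency: ω = 2π·f = 2π·1860 = 1.169e+04 rad/s.
Step 2 — Component impedances:
  Z1: Z = 1/(jωC) = -j/(ω·C) = 0 - j8.941 Ω
  Z2: Z = R = 154 Ω
  Z3: Z = jωL = j·1.169e+04·0.05 = 0 + j584.3 Ω
Step 3 — With the output port shorted to ground, the output series arm Z2 runs from the junction to ground; the shunt arm Z3 also runs from the junction to ground. They appear in parallel: Z3 || Z2 = 144 + j37.95 Ω.
Step 4 — Series with input arm Z1: Z_in = Z1 + (Z3 || Z2) = 144 + j29.01 Ω = 146.9∠11.4° Ω.
Step 5 — Source phasor: V = 16.8∠45.0° V = 11.88 + j11.88 V.
Step 6 — Ohm's law: I = V / Z_total = (11.88 + j11.88) / (144 + j29.01) = 0.09525 + j0.06331 A.
Step 7 — Convert to polar: |I| = 0.1144 A, ∠I = 33.6°.

I = 0.1144∠33.6° A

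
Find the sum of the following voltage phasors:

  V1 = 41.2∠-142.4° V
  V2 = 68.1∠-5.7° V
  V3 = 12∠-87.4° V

Step 1 — Convert each phasor to rectangular form:
  V1 = 41.2·(cos(-142.4°) + j·sin(-142.4°)) = -32.64 - j25.14 V
  V2 = 68.1·(cos(-5.7°) + j·sin(-5.7°)) = 67.76 - j6.764 V
  V3 = 12·(cos(-87.4°) + j·sin(-87.4°)) = 0.5444 - j11.99 V
Step 2 — Sum components: V_total = 35.67 - j43.89 V.
Step 3 — Convert to polar: |V_total| = 56.55 V, ∠V_total = -50.9°.

V_total = 56.55∠-50.9° V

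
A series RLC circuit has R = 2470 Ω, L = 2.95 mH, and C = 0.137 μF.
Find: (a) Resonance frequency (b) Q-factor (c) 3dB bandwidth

Step 1 — Resonance condition Im(Z)=0 gives ω₀ = 1/√(LC).
Step 2 — ω₀ = 1/√(0.00295·1.37e-07) = 4.974e+04 rad/s.
Step 3 — f₀ = ω₀/(2π) = 7917 Hz.
Step 4 — Series Q: Q = ω₀L/R = 4.974e+04·0.00295/2470 = 0.05941.
Step 5 — 3dB bandwidth: Δω = ω₀/Q = 8.373e+05 rad/s; BW = Δω/(2π) = 1.333e+05 Hz.

(a) f₀ = 7917 Hz  (b) Q = 0.05941  (c) BW = 1.333e+05 Hz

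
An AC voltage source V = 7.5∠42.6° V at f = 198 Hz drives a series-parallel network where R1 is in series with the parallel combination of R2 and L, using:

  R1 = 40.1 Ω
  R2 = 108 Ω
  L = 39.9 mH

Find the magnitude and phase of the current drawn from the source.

Step 1 — Angular frequency: ω = 2π·f = 2π·198 = 1244 rad/s.
Step 2 — Component impedances:
  R1: Z = R = 40.1 Ω
  R2: Z = R = 108 Ω
  L: Z = jωL = j·1244·0.0399 = 0 + j49.64 Ω
Step 3 — Parallel branch: R2 || L = 1/(1/R2 + 1/L) = 18.84 + j40.98 Ω.
Step 4 — Series with R1: Z_total = R1 + (R2 || L) = 58.94 + j40.98 Ω = 71.78∠34.8° Ω.
Step 5 — Source phasor: V = 7.5∠42.6° V = 5.521 + j5.077 V.
Step 6 — Ohm's law: I = V / Z_total = (5.521 + j5.077) / (58.94 + j40.98) = 0.1035 + j0.01416 A.
Step 7 — Convert to polar: |I| = 0.1045 A, ∠I = 7.8°.

I = 0.1045∠7.8° A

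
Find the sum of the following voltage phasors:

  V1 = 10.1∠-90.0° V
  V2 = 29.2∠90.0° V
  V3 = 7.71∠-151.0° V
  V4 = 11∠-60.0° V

Step 1 — Convert each phasor to rectangular form:
  V1 = 10.1·(cos(-90.0°) + j·sin(-90.0°)) = 0 - j10.1 V
  V2 = 29.2·(cos(90.0°) + j·sin(90.0°)) = 0 + j29.2 V
  V3 = 7.71·(cos(-151.0°) + j·sin(-151.0°)) = -6.743 - j3.738 V
  V4 = 11·(cos(-60.0°) + j·sin(-60.0°)) = 5.5 - j9.526 V
Step 2 — Sum components: V_total = -1.243 + j5.836 V.
Step 3 — Convert to polar: |V_total| = 5.967 V, ∠V_total = 102.0°.

V_total = 5.967∠102.0° V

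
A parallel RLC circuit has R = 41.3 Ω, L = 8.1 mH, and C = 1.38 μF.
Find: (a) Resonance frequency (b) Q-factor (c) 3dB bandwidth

Step 1 — Resonance: ω₀ = 1/√(LC) = 1/√(0.0081·1.38e-06) = 9458 rad/s.
Step 2 — f₀ = ω₀/(2π) = 1505 Hz.
Step 3 — Parallel Q: Q = R/(ω₀L) = 41.3/(9458·0.0081) = 0.5391.
Step 4 — Bandwidth: Δω = ω₀/Q = 1.755e+04 rad/s; BW = Δω/(2π) = 2792 Hz.

(a) f₀ = 1505 Hz  (b) Q = 0.5391  (c) BW = 2792 Hz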